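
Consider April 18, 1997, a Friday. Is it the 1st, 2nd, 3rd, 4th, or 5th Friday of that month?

3rd

Day 18 falls in week ⌈18/7⌉ of the month.
Days 1–7 hold the 1st Friday, 8–14 the 2nd, 15–21 the 3rd, 22–28 the 4th, 29–31 the 5th.
18 is in the range for the 3rd.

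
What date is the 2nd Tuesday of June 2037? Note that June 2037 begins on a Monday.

June 9, 2037

June 2037 begins on a Monday, so the first Tuesday is June 2 (1 day later).
The 2nd Tuesday is 1 weeks later: 2 + 7 = 9.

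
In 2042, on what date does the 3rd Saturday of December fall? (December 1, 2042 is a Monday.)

20 December 2042

December 2042 begins on a Monday, so the first Saturday is December 6 (5 days later).
The 3rd Saturday is 2 weeks later: 6 + 14 = 20.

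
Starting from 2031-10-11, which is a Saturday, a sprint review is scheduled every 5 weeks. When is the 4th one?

2032-01-24

The 4th occurrence is 3 intervals after the first: 3 × 35 = 105 days after 2031-10-11.
October has 31 days — 20 days to the end of October leaves 85.
November has 30 days (55 left).
December has 31 days (24 left).
24 days into January → 2032-01-24.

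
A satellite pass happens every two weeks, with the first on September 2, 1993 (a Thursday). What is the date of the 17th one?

April 14, 1994

The 17th occurrence is 16 intervals after the first: 16 × 14 = 224 days after September 2, 1993.
September has 30 days — 28 days to the end of September leaves 196.
October has 31 days (165 left).
November has 30 days (135 left).
December has 31 days (104 left).
January has 31 days (73 left).
February has 28 days (45 left).
March has 31 days (14 left).
14 days into April → April 14, 1994.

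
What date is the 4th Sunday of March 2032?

The first Sunday of March 2032 is March 7.
The 4th Sunday is 3 weeks later: 7 + 21 = 28.

28 March 2032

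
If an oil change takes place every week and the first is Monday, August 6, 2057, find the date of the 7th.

September 17, 2057

The 7th occurrence is 6 intervals after the first: 6 × 7 = 42 days after August 6, 2057.
August has 31 days — 25 days to the end of August leaves 17.
17 days into September → September 17, 2057.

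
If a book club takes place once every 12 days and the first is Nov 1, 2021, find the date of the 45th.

Apr 13, 2023

The 45th occurrence is 44 intervals after the first: 44 × 12 = 528 days after Nov 1, 2021.
Nov has 30 days — 29 days to the end of Nov leaves 499.
From end of Nov to end of 2021 is 31 days (468 left).
2022 has 365 days (103 left).
Jan has 31 days (72 left).
Feb has 28 days (44 left).
Mar has 31 days (13 left).
13 days into Apr → Apr 13, 2023.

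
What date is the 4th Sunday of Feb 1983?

Feb 27, 1983

The first Sunday of Feb 1983 is Feb 6.
The 4th Sunday is 3 weeks later: 6 + 21 = 27.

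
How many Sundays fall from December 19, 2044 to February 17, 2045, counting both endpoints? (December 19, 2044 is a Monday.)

December 19, 2044 is a Monday; the first Sunday on or after it is December 25, 2044 (6 days later).
From December 25, 2044 to February 17, 2045: 6 + 31 + 17 = 54 days (rest of December, January, February).
54 ÷ 7 = 7 full weeks with remainder 5, so 7 more Sundays after the first → 8.

8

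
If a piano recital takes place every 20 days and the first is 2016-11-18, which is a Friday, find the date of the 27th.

2018-04-22

The 27th occurrence is 26 intervals after the first: 26 × 20 = 520 days after 2016-11-18.
November has 30 days — 12 days to the end of November leaves 508.
From end of November to end of 2016 is 31 days (477 left).
2017 has 365 days (112 left).
January has 31 days (81 left).
February has 28 days (53 left).
March has 31 days (22 left).
22 days into April → 2018-04-22.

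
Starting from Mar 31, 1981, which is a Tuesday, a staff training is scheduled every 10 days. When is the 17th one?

The 17th occurrence is 16 intervals after the first: 16 × 10 = 160 days after Mar 31, 1981.
Mar has 31 days — 0 days to the end of Mar leaves 160.
Apr has 30 days (130 left).
May has 31 days (99 left).
Jun has 30 days (69 left).
Jul has 31 days (38 left).
Aug has 31 days (7 left).
7 days into Sep → Sep 7, 1981.

Sep 7, 1981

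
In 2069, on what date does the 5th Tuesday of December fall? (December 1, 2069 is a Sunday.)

31 December 2069

December 2069 begins on a Sunday, so the first Tuesday is December 3 (2 days later).
The 5th Tuesday is 4 weeks later: 3 + 28 = 31.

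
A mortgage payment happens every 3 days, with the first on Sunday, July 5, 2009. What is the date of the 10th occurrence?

The 10th occurrence is 9 intervals after the first: 9 × 3 = 27 days after July 5, 2009.
July has 31 days — 26 days to the end of July leaves 1.
1 day into August → August 1, 2009.

August 1, 2009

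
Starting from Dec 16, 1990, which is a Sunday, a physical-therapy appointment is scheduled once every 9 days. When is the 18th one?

The 18th occurrence is 17 intervals after the first: 17 × 9 = 153 days after Dec 16, 1990.
Dec has 31 days — 15 days to the end of Dec leaves 138.
Jan has 31 days (107 left).
Feb has 28 days (79 left).
Mar has 31 days (48 left).
Apr has 30 days (18 left).
18 days into May → May 18, 1991.

May 18, 1991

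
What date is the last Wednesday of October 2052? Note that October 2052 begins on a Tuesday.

October 2052 begins on a Tuesday, so the first Wednesday is October 2 (1 day later).
October 2052 has 31 days. Adding weeks: 2, 9, 16, 23, 30 — the last one ≤ 31 is the 30th.

October 30, 2052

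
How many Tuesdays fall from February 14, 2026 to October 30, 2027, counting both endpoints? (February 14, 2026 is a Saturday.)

89

February 14, 2026 is a Saturday; the first Tuesday on or after it is February 17, 2026 (3 days later).
From February 17, 2026 to October 30, 2027: 317 + 303 = 620 days (rest of 2026, to October 30, 2027 in 2027).
620 ÷ 7 = 88 full weeks with remainder 4, so 88 more Tuesdays after the first → 89.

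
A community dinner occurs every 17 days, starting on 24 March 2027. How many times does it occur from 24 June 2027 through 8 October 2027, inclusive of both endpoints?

6

Occurrences land 17·i days after 24 March 2027 for i = 0, 1, 2, …
24 June 2027 is 92 days after the start; 92 ÷ 17 = 5 remainder 7; since the remainder is 7, round up to i = 6. First occurrence in the window: #7 on 4 July 2027 (6×17 = 102 days in).
8 October 2027 is 198 days after the start; 198 ÷ 17 = 11 remainder 11. Last occurrence in the window: #12 on 27 September 2027.
Occurrences #7 through #12: 6 in total.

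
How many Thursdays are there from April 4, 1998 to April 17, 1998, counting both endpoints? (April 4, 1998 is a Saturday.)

2

April 4, 1998 is a Saturday; the first Thursday on or after it is April 9, 1998 (5 days later).
From April 9, 1998 to April 17, 1998 is 17 − 9 = 8 days.
8 ÷ 7 = 1 full weeks with remainder 1, so 1 more Thursdays after the first → 2.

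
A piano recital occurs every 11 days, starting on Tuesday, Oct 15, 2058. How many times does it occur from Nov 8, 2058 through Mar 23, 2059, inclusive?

12

Occurrences land 11·i days after Oct 15, 2058 for i = 0, 1, 2, …
Nov 8, 2058 is 24 days after the start; 24 ÷ 11 = 2 remainder 2; since the remainder is 2, round up to i = 3. First occurrence in the window: #4 on Nov 17, 2058 (3×11 = 33 days in).
Mar 23, 2059 is 159 days after the start; 159 ÷ 11 = 14 remainder 5. Last occurrence in the window: #15 on Mar 18, 2059.
Occurrences #4 through #15: 12 in total.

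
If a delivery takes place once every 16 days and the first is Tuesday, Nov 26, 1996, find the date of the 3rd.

Dec 28, 1996

The 3rd occurrence is 2 intervals after the first: 2 × 16 = 32 days after Nov 26, 1996.
Nov has 30 days — 4 days to the end of Nov leaves 28.
28 days into Dec → Dec 28, 1996.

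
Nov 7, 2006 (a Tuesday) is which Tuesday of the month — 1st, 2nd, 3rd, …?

Day 7 falls in week ⌈7/7⌉ of the month.
Days 1–7 hold the 1st Tuesday, 8–14 the 2nd, 15–21 the 3rd, 22–28 the 4th, 29–31 the 5th.
7 is in the range for the 1st.

1st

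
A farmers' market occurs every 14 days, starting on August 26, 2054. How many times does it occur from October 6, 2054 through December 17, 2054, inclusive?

Occurrences land 14·i days after August 26, 2054 for i = 0, 1, 2, …
October 6, 2054 is 41 days after the start; 41 ÷ 14 = 2 remainder 13; since the remainder is 13, round up to i = 3. First occurrence in the window: #4 on October 7, 2054 (3×14 = 42 days in).
December 17, 2054 is 113 days after the start; 113 ÷ 14 = 8 remainder 1. Last occurrence in the window: #9 on December 16, 2054.
Occurrences #4 through #9: 6 in total.

6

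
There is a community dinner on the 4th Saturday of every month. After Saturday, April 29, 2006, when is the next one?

April 2006 starts on a Saturday; its first Saturday is the 1st, so the 4th Saturday is the 22nd — April 22, 2006.
That is not after April 29, 2006, so look at May 2006.
May 2006 starts on a Monday; its first Saturday is the 6th, so the 4th Saturday is the 27th — May 27, 2006.

May 27, 2006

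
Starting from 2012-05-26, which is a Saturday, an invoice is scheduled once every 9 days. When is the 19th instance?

2012-11-04

The 19th occurrence is 18 intervals after the first: 18 × 9 = 162 days after 2012-05-26.
May has 31 days — 5 days to the end of May leaves 157.
June has 30 days (127 left).
July has 31 days (96 left).
August has 31 days (65 left).
September has 30 days (35 left).
October has 31 days (4 left).
4 days into November → 2012-11-04.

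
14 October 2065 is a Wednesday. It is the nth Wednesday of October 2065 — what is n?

Day 14 falls in week ⌈14/7⌉ of the month.
Days 1–7 hold the 1st Wednesday, 8–14 the 2nd, 15–21 the 3rd, 22–28 the 4th, 29–31 the 5th.
14 is in the range for the 2nd.

2nd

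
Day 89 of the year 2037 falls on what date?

Mar 30, 2037

Jan has 31 days (89 − 31 = 58 remain).
Feb has 28 days (58 − 28 = 30 remain).
30 into Mar → Mar 30.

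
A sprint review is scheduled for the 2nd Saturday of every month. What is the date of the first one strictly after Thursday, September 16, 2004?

September 2004 starts on a Wednesday; its first Saturday is the 4th, so the 2nd Saturday is the 11th — September 11, 2004.
That is not after September 16, 2004, so look at October 2004.
October 2004 starts on a Friday; its first Saturday is the 2nd, so the 2nd Saturday is the 9th — October 9, 2004.

October 9, 2004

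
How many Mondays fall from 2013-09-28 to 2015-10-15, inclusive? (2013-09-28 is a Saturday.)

2013-09-28 is a Saturday; the first Monday on or after it is 2013-09-30 (2 days later).
From 2013-09-30 to 2015-10-15: 92 + 365 + 288 = 745 days (rest of 2013, 2014, to 2015-10-15 in 2015).
745 ÷ 7 = 106 full weeks with remainder 3, so 106 more Mondays after the first → 107.

107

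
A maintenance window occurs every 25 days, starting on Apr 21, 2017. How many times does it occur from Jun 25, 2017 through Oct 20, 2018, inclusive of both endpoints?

19

Occurrences land 25·i days after Apr 21, 2017 for i = 0, 1, 2, …
Jun 25, 2017 is 65 days after the start; 65 ÷ 25 = 2 remainder 15; since the remainder is 15, round up to i = 3. First occurrence in the window: #4 on Jul 5, 2017 (3×25 = 75 days in).
Oct 20, 2018 is 547 days after the start; 547 ÷ 25 = 21 remainder 22. Last occurrence in the window: #22 on Sep 28, 2018.
Occurrences #4 through #22: 19 in total.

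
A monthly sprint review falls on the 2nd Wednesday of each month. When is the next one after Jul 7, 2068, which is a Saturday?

Jul 2068 starts on a Sunday; its first Wednesday is the 4th, so the 2nd Wednesday is the 11th — Jul 11, 2068.
Jul 11, 2068 is after Jul 7, 2068, so that is the next one.

Jul 11, 2068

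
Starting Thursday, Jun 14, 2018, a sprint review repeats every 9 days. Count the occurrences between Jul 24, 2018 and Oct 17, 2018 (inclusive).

Occurrences land 9·i days after Jun 14, 2018 for i = 0, 1, 2, …
Jul 24, 2018 is 40 days after the start; 40 ÷ 9 = 4 remainder 4; since the remainder is 4, round up to i = 5. First occurrence in the window: #6 on Jul 29, 2018 (5×9 = 45 days in).
Oct 17, 2018 is 125 days after the start; 125 ÷ 9 = 13 remainder 8. Last occurrence in the window: #14 on Oct 9, 2018.
Occurrences #6 through #14: 9 in total.

9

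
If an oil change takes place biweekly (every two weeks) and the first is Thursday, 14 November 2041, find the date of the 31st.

The 31st occurrence is 30 intervals after the first: 30 × 14 = 420 days after 14 November 2041.
November has 30 days — 16 days to the end of November leaves 404.
From end of November to end of 2041 is 31 days (373 left).
2042 has 365 days (8 left).
8 days into January → 8 January 2043.

8 January 2043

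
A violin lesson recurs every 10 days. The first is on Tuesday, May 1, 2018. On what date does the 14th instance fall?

The 14th occurrence is 13 intervals after the first: 13 × 10 = 130 days after May 1, 2018.
May has 31 days — 30 days to the end of May leaves 100.
June has 30 days (70 left).
July has 31 days (39 left).
August has 31 days (8 left).
8 days into September → September 8, 2018.

September 8, 2018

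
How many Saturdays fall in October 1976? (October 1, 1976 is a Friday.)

5

October 1, 1976 is a Friday; the first Saturday on or after it is October 2, 1976 (1 day later).
From October 2, 1976 to October 31, 1976 is 31 − 2 = 29 days.
29 ÷ 7 = 4 full weeks with remainder 1, so 4 more Saturdays after the first → 5.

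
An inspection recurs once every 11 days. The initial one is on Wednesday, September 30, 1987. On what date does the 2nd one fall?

October 11, 1987

The 2nd occurrence is 1 interval after the first: 1 × 11 = 11 days after September 30, 1987.
September has 30 days — 0 days to the end of September leaves 11.
11 days into October → October 11, 1987.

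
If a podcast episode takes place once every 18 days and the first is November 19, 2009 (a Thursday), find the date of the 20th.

October 27, 2010

The 20th occurrence is 19 intervals after the first: 19 × 18 = 342 days after November 19, 2009.
November has 30 days — 11 days to the end of November leaves 331.
December has 31 days (300 left).
January has 31 days (269 left).
February has 28 days (241 left).
March has 31 days (210 left).
April has 30 days (180 left).
May has 31 days (149 left).
June has 30 days (119 left).
July has 31 days (88 left).
August has 31 days (57 left).
September has 30 days (27 left).
27 days into October → October 27, 2010.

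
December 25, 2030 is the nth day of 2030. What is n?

359

Days in months before December: 31 + 28 + 31 + 30 + 31 + 30 + 31 + 31 + 30 + 31 + 30 = 334.
Plus 25 days into December → day 359.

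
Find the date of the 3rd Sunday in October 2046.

The first Sunday of October 2046 is October 7.
The 3rd Sunday is 2 weeks later: 7 + 14 = 21.

21 October 2046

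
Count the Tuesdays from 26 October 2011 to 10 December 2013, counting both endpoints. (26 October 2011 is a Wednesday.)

111

26 October 2011 is a Wednesday; the first Tuesday on or after it is 1 November 2011 (6 days later).
From 1 November 2011 to 10 December 2013: 60 + 366 + 344 = 770 days (rest of 2011, 2012, to 10 December 2013 in 2013).
770 ÷ 7 = 110 full weeks with remainder 0, so 110 more Tuesdays after the first → 111.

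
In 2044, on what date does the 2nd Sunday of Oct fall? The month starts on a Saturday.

Oct 9, 2044

Oct 2044 begins on a Saturday, so the first Sunday is Oct 2 (1 day later).
The 2nd Sunday is 1 weeks later: 2 + 7 = 9.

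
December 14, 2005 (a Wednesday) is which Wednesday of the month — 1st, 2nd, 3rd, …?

Day 14 falls in week ⌈14/7⌉ of the month.
Days 1–7 hold the 1st Wednesday, 8–14 the 2nd, 15–21 the 3rd, 22–28 the 4th, 29–31 the 5th.
14 is in the range for the 2nd.

2nd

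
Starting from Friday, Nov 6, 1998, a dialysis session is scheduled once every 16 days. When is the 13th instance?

The 13th occurrence is 12 intervals after the first: 12 × 16 = 192 days after Nov 6, 1998.
Nov has 30 days — 24 days to the end of Nov leaves 168.
Dec has 31 days (137 left).
Jan has 31 days (106 left).
Feb has 28 days (78 left).
Mar has 31 days (47 left).
Apr has 30 days (17 left).
17 days into May → May 17, 1999.

May 17, 1999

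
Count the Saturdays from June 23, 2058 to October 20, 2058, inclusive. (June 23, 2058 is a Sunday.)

17

June 23, 2058 is a Sunday; the first Saturday on or after it is June 29, 2058 (6 days later).
From June 29, 2058 to October 20, 2058: 1 + 31 + 31 + 30 + 20 = 113 days (rest of June, July, August, September, October).
113 ÷ 7 = 16 full weeks with remainder 1, so 16 more Saturdays after the first → 17.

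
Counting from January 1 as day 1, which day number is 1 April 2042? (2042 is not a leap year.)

Days in months before April: 31 + 28 + 31 = 90.
Plus 1 day into April → day 91.

91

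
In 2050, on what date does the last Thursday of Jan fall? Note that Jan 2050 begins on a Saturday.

Jan 27, 2050

Jan 2050 begins on a Saturday, so the first Thursday is Jan 6 (5 days later).
Jan 2050 has 31 days. Adding weeks: 6, 13, 20, 27 — the last one ≤ 31 is the 27th.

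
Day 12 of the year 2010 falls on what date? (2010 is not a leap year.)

Jan 12, 2010

12 into Jan → Jan 12.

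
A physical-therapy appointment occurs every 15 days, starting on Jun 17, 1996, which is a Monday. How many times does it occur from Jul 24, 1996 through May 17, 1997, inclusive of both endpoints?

Occurrences land 15·i days after Jun 17, 1996 for i = 0, 1, 2, …
Jul 24, 1996 is 37 days after the start; 37 ÷ 15 = 2 remainder 7; since the remainder is 7, round up to i = 3. First occurrence in the window: #4 on Aug 1, 1996 (3×15 = 45 days in).
May 17, 1997 is 334 days after the start; 334 ÷ 15 = 22 remainder 4. Last occurrence in the window: #23 on May 13, 1997.
Occurrences #4 through #23: 20 in total.

20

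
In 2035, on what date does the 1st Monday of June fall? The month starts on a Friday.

June 4, 2035

June 2035 begins on a Friday, so the first Monday is June 4 (3 days later).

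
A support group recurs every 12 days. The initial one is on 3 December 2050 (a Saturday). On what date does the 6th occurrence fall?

1 February 2051

The 6th occurrence is 5 intervals after the first: 5 × 12 = 60 days after 3 December 2050.
December has 31 days — 28 days to the end of December leaves 32.
January has 31 days (1 left).
1 day into February → 1 February 2051.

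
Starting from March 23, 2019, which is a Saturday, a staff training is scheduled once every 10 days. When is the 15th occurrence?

The 15th occurrence is 14 intervals after the first: 14 × 10 = 140 days after March 23, 2019.
March has 31 days — 8 days to the end of March leaves 132.
April has 30 days (102 left).
May has 31 days (71 left).
June has 30 days (41 left).
July has 31 days (10 left).
10 days into August → August 10, 2019.

August 10, 2019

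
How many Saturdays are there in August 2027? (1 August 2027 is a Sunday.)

1 August 2027 is a Sunday; the first Saturday on or after it is 7 August 2027 (6 days later).
From 7 August 2027 to 31 August 2027 is 31 − 7 = 24 days.
24 ÷ 7 = 3 full weeks with remainder 3, so 3 more Saturdays after the first → 4.

4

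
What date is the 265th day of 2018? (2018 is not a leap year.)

2018-09-22

January has 31 days (265 − 31 = 234 remain).
February has 28 days (234 − 28 = 206 remain).
March has 31 days (206 − 31 = 175 remain).
April has 30 days (175 − 30 = 145 remain).
May has 31 days (145 − 31 = 114 remain).
June has 30 days (114 − 30 = 84 remain).
July has 31 days (84 − 31 = 53 remain).
August has 31 days (53 − 31 = 22 remain).
22 into September → September 22.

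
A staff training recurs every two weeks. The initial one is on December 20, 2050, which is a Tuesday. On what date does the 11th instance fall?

The 11th occurrence is 10 intervals after the first: 10 × 14 = 140 days after December 20, 2050.
December has 31 days — 11 days to the end of December leaves 129.
January has 31 days (98 left).
February has 28 days (70 left).
March has 31 days (39 left).
April has 30 days (9 left).
9 days into May → May 9, 2051.

May 9, 2051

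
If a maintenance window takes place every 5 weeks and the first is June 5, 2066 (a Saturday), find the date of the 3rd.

August 14, 2066

The 3rd occurrence is 2 intervals after the first: 2 × 35 = 70 days after June 5, 2066.
June has 30 days — 25 days to the end of June leaves 45.
July has 31 days (14 left).
14 days into August → August 14, 2066.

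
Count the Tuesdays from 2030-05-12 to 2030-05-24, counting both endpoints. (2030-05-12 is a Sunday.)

2

2030-05-12 is a Sunday; the first Tuesday on or after it is 2030-05-14 (2 days later).
From 2030-05-14 to 2030-05-24 is 24 − 14 = 10 days.
10 ÷ 7 = 1 full weeks with remainder 3, so 1 more Tuesdays after the first → 2.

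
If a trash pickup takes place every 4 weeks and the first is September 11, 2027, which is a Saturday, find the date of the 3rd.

The 3rd occurrence is 2 intervals after the first: 2 × 28 = 56 days after September 11, 2027.
September has 30 days — 19 days to the end of September leaves 37.
October has 31 days (6 left).
6 days into November → November 6, 2027.

November 6, 2027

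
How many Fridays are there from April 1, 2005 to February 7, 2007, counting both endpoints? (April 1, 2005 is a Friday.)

April 1, 2005 is a Friday; the first Friday on or after it is April 1, 2005.
From April 1, 2005 to February 7, 2007: 274 + 365 + 38 = 677 days (rest of 2005, 2006, to February 7, 2007 in 2007).
677 ÷ 7 = 96 full weeks with remainder 5, so 96 more Fridays after the first → 97.

97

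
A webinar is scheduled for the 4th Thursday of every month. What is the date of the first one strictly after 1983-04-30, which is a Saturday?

1983-05-26

April 1983 starts on a Friday; its first Thursday is the 7th, so the 4th Thursday is the 28th — 1983-04-28.
That is not after 1983-04-30, so look at May 1983.
May 1983 starts on a Sunday; its first Thursday is the 5th, so the 4th Thursday is the 26th — 1983-05-26.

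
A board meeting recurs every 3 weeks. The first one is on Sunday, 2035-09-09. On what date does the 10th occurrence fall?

2036-03-16

The 10th occurrence is 9 intervals after the first: 9 × 21 = 189 days after 2035-09-09.
September has 30 days — 21 days to the end of September leaves 168.
October has 31 days (137 left).
November has 30 days (107 left).
December has 31 days (76 left).
January has 31 days (45 left).
February has 29 days (16 left).
16 days into March → 2036-03-16.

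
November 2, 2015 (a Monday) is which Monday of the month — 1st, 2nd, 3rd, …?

1st

Day 2 falls in week ⌈2/7⌉ of the month.
Days 1–7 hold the 1st Monday, 8–14 the 2nd, 15–21 the 3rd, 22–28 the 4th, 29–31 the 5th.
2 is in the range for the 1st.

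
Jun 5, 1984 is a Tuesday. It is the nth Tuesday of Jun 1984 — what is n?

1st

Day 5 falls in week ⌈5/7⌉ of the month.
Days 1–7 hold the 1st Tuesday, 8–14 the 2nd, 15–21 the 3rd, 22–28 the 4th, 29–31 the 5th.
5 is in the range for the 1st.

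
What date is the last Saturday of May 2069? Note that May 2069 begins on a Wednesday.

May 2069 begins on a Wednesday, so the first Saturday is May 4 (3 days later).
May 2069 has 31 days. Adding weeks: 4, 11, 18, 25 — the last one ≤ 31 is the 25th.

25 May 2069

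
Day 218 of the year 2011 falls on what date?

Jan has 31 days (218 − 31 = 187 remain).
Feb has 28 days (187 − 28 = 159 remain).
Mar has 31 days (159 − 31 = 128 remain).
Apr has 30 days (128 − 30 = 98 remain).
May has 31 days (98 − 31 = 67 remain).
Jun has 30 days (67 − 30 = 37 remain).
Jul has 31 days (37 − 31 = 6 remain).
6 into Aug → Aug 6.

Aug 6, 2011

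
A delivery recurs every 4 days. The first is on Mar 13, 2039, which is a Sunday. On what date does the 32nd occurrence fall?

The 32nd occurrence is 31 intervals after the first: 31 × 4 = 124 days after Mar 13, 2039.
Mar has 31 days — 18 days to the end of Mar leaves 106.
Apr has 30 days (76 left).
May has 31 days (45 left).
Jun has 30 days (15 left).
15 days into Jul → Jul 15, 2039.

Jul 15, 2039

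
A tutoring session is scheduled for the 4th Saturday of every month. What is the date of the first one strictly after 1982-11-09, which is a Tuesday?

November 1982 starts on a Monday; its first Saturday is the 6th, so the 4th Saturday is the 27th — 1982-11-27.
1982-11-27 is after 1982-11-09, so that is the next one.

1982-11-27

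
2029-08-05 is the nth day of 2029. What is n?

217

Days in months before August: 31 + 28 + 31 + 30 + 31 + 30 + 31 = 212.
Plus 5 days into August → day 217.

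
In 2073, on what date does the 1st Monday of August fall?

2073-08-07

August 2073 begins on a Tuesday, so the first Monday is August 7 (6 days later).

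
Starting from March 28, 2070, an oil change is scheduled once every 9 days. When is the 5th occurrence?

May 3, 2070

The 5th occurrence is 4 intervals after the first: 4 × 9 = 36 days after March 28, 2070.
March has 31 days — 3 days to the end of March leaves 33.
April has 30 days (3 left).
3 days into May → May 3, 2070.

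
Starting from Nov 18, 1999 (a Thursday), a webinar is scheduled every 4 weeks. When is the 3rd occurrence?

Jan 13, 2000

The 3rd occurrence is 2 intervals after the first: 2 × 28 = 56 days after Nov 18, 1999.
Nov has 30 days — 12 days to the end of Nov leaves 44.
Dec has 31 days (13 left).
13 days into Jan → Jan 13, 2000.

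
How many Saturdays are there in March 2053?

5

March 1, 2053 is a Saturday; the first Saturday on or after it is March 1, 2053.
From March 1, 2053 to March 31, 2053 is 31 − 1 = 30 days.
30 ÷ 7 = 4 full weeks with remainder 2, so 4 more Saturdays after the first → 5.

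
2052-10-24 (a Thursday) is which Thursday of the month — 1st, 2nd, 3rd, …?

Day 24 falls in week ⌈24/7⌉ of the month.
Days 1–7 hold the 1st Thursday, 8–14 the 2nd, 15–21 the 3rd, 22–28 the 4th, 29–31 the 5th.
24 is in the range for the 4th.

4th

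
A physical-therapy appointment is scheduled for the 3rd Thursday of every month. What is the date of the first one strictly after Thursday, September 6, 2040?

September 20, 2040

September 2040 starts on a Saturday; its first Thursday is the 6th, so the 3rd Thursday is the 20th — September 20, 2040.
September 20, 2040 is after September 6, 2040, so that is the next one.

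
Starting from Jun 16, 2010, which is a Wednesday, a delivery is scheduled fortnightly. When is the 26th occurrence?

The 26th occurrence is 25 intervals after the first: 25 × 14 = 350 days after Jun 16, 2010.
Jun has 30 days — 14 days to the end of Jun leaves 336.
Jul has 31 days (305 left).
Aug has 31 days (274 left).
Sep has 30 days (244 left).
Oct has 31 days (213 left).
Nov has 30 days (183 left).
Dec has 31 days (152 left).
Jan has 31 days (121 left).
Feb has 28 days (93 left).
Mar has 31 days (62 left).
Apr has 30 days (32 left).
May has 31 days (1 left).
1 day into Jun → Jun 1, 2011.

Jun 1, 2011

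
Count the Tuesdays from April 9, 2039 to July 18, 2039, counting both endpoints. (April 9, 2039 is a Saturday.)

14

April 9, 2039 is a Saturday; the first Tuesday on or after it is April 12, 2039 (3 days later).
From April 12, 2039 to July 18, 2039: 18 + 31 + 30 + 18 = 97 days (rest of April, May, June, July).
97 ÷ 7 = 13 full weeks with remainder 6, so 13 more Tuesdays after the first → 14.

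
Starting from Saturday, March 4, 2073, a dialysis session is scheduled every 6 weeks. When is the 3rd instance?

The 3rd occurrence is 2 intervals after the first: 2 × 42 = 84 days after March 4, 2073.
March has 31 days — 27 days to the end of March leaves 57.
April has 30 days (27 left).
27 days into May → May 27, 2073.

May 27, 2073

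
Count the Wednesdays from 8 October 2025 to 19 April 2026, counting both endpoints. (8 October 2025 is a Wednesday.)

28

8 October 2025 is a Wednesday; the first Wednesday on or after it is 8 October 2025.
From 8 October 2025 to 19 April 2026: 23 + 30 + 31 + 31 + 28 + 31 + 19 = 193 days (rest of October, November, December, January, February, March, April).
193 ÷ 7 = 27 full weeks with remainder 4, so 27 more Wednesdays after the first → 28.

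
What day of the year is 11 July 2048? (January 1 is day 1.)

193

Days in months before July: 31 + 29 + 31 + 30 + 31 + 30 = 182.
Plus 11 days into July → day 193.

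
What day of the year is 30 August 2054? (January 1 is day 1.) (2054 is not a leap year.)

242

Days in months before August: 31 + 28 + 31 + 30 + 31 + 30 + 31 = 212.
Plus 30 days into August → day 242.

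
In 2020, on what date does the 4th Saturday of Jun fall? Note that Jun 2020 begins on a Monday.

Jun 27, 2020

Jun 2020 begins on a Monday, so the first Saturday is Jun 6 (5 days later).
The 4th Saturday is 3 weeks later: 6 + 21 = 27.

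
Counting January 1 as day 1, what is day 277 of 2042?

2042-10-04

January has 31 days (277 − 31 = 246 remain).
February has 28 days (246 − 28 = 218 remain).
March has 31 days (218 − 31 = 187 remain).
April has 30 days (187 − 30 = 157 remain).
May has 31 days (157 − 31 = 126 remain).
June has 30 days (126 − 30 = 96 remain).
July has 31 days (96 − 31 = 65 remain).
August has 31 days (65 − 31 = 34 remain).
September has 30 days (34 − 30 = 4 remain).
4 into October → October 4.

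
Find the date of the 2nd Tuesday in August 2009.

11 August 2009

August 2009 begins on a Saturday, so the first Tuesday is August 4 (3 days later).
The 2nd Tuesday is 1 weeks later: 4 + 7 = 11.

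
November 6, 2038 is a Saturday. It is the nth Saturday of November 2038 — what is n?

1st

Day 6 falls in week ⌈6/7⌉ of the month.
Days 1–7 hold the 1st Saturday, 8–14 the 2nd, 15–21 the 3rd, 22–28 the 4th, 29–31 the 5th.
6 is in the range for the 1st.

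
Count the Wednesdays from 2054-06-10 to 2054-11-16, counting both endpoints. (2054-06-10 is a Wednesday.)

2054-06-10 is a Wednesday; the first Wednesday on or after it is 2054-06-10.
From 2054-06-10 to 2054-11-16: 20 + 31 + 31 + 30 + 31 + 16 = 159 days (rest of June, July, August, September, October, November).
159 ÷ 7 = 22 full weeks with remainder 5, so 22 more Wednesdays after the first → 23.

23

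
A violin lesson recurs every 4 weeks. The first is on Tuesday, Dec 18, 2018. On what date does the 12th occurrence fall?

The 12th occurrence is 11 intervals after the first: 11 × 28 = 308 days after Dec 18, 2018.
Dec has 31 days — 13 days to the end of Dec leaves 295.
Jan has 31 days (264 left).
Feb has 28 days (236 left).
Mar has 31 days (205 left).
Apr has 30 days (175 left).
May has 31 days (144 left).
Jun has 30 days (114 left).
Jul has 31 days (83 left).
Aug has 31 days (52 left).
Sep has 30 days (22 left).
22 days into Oct → Oct 22, 2019.

Oct 22, 2019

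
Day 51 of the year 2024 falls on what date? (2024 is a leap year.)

January has 31 days (51 − 31 = 20 remain).
20 into February → February 20.

20 February 2024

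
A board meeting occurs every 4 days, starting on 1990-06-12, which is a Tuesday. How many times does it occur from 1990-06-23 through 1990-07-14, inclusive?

Occurrences land 4·i days after 1990-06-12 for i = 0, 1, 2, …
1990-06-23 is 11 days after the start; 11 ÷ 4 = 2 remainder 3; since the remainder is 3, round up to i = 3. First occurrence in the window: #4 on 1990-06-24 (3×4 = 12 days in).
1990-07-14 is 32 days after the start; 32 ÷ 4 = 8 remainder 0. Last occurrence in the window: #9 on 1990-07-14.
Occurrences #4 through #9: 6 in total.

6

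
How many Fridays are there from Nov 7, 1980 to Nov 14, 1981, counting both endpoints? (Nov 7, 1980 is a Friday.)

Nov 7, 1980 is a Friday; the first Friday on or after it is Nov 7, 1980.
From Nov 7, 1980 to Nov 14, 1981: 54 + 318 = 372 days (rest of 1980, to Nov 14, 1981 in 1981).
372 ÷ 7 = 53 full weeks with remainder 1, so 53 more Fridays after the first → 54.

54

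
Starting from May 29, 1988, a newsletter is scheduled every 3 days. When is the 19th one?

The 19th occurrence is 18 intervals after the first: 18 × 3 = 54 days after May 29, 1988.
May has 31 days — 2 days to the end of May leaves 52.
Jun has 30 days (22 left).
22 days into Jul → Jul 22, 1988.

Jul 22, 1988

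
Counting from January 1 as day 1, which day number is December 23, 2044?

358

Days in months before December: 31 + 29 + 31 + 30 + 31 + 30 + 31 + 31 + 30 + 31 + 30 = 335.
Plus 23 days into December → day 358.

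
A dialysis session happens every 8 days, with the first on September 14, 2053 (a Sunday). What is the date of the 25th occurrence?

March 25, 2054

The 25th occurrence is 24 intervals after the first: 24 × 8 = 192 days after September 14, 2053.
September has 30 days — 16 days to the end of September leaves 176.
October has 31 days (145 left).
November has 30 days (115 left).
December has 31 days (84 left).
January has 31 days (53 left).
February has 28 days (25 left).
25 days into March → March 25, 2054.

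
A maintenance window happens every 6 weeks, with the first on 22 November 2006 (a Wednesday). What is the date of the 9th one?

The 9th occurrence is 8 intervals after the first: 8 × 42 = 336 days after 22 November 2006.
November has 30 days — 8 days to the end of November leaves 328.
December has 31 days (297 left).
January has 31 days (266 left).
February has 28 days (238 left).
March has 31 days (207 left).
April has 30 days (177 left).
May has 31 days (146 left).
June has 30 days (116 left).
July has 31 days (85 left).
August has 31 days (54 left).
September has 30 days (24 left).
24 days into October → 24 October 2007.

24 October 2007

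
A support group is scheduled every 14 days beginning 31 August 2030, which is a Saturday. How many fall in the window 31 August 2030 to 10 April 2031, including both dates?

16

Occurrences land 14·i days after 31 August 2030 for i = 0, 1, 2, …
The window opens on the start date, so the first occurrence inside is #1 on 31 August 2030.
10 April 2031 is 222 days after the start; 222 ÷ 14 = 15 remainder 12. Last occurrence in the window: #16 on 29 March 2031.
Occurrences #1 through #16: 16 in total.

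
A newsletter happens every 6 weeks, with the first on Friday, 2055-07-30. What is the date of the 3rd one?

2055-10-22

The 3rd occurrence is 2 intervals after the first: 2 × 42 = 84 days after 2055-07-30.
July has 31 days — 1 day to the end of July leaves 83.
August has 31 days (52 left).
September has 30 days (22 left).
22 days into October → 2055-10-22.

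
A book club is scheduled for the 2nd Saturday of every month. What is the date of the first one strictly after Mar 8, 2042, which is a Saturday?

Apr 12, 2042

Mar 2042 starts on a Saturday; its first Saturday is the 1st, so the 2nd Saturday is the 8th — Mar 8, 2042.
That is not after Mar 8, 2042, so look at Apr 2042.
Apr 2042 starts on a Tuesday; its first Saturday is the 5th, so the 2nd Saturday is the 12th — Apr 12, 2042.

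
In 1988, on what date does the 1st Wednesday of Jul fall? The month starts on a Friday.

Jul 6, 1988

Jul 1988 begins on a Friday, so the first Wednesday is Jul 6 (5 days later).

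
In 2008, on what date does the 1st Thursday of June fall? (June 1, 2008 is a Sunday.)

June 2008 begins on a Sunday, so the first Thursday is June 5 (4 days later).

2008-06-05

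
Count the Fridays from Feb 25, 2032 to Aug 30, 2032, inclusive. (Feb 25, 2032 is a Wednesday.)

Feb 25, 2032 is a Wednesday; the first Friday on or after it is Feb 27, 2032 (2 days later).
From Feb 27, 2032 to Aug 30, 2032: 2 + 31 + 30 + 31 + 30 + 31 + 30 = 185 days (rest of Feb, Mar, Apr, May, Jun, Jul, Aug).
185 ÷ 7 = 26 full weeks with remainder 3, so 26 more Fridays after the first → 27.

27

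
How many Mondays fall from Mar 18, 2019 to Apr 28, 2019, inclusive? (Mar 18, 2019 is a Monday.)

6

Mar 18, 2019 is a Monday; the first Monday on or after it is Mar 18, 2019.
From Mar 18, 2019 to Apr 28, 2019: 13 + 28 = 41 days (rest of Mar, Apr).
41 ÷ 7 = 5 full weeks with remainder 6, so 5 more Mondays after the first → 6.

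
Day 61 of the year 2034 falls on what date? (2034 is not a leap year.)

January has 31 days (61 − 31 = 30 remain).
February has 28 days (30 − 28 = 2 remain).
2 into March → March 2.

March 2, 2034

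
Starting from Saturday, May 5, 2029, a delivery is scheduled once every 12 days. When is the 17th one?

The 17th occurrence is 16 intervals after the first: 16 × 12 = 192 days after May 5, 2029.
May has 31 days — 26 days to the end of May leaves 166.
Jun has 30 days (136 left).
Jul has 31 days (105 left).
Aug has 31 days (74 left).
Sep has 30 days (44 left).
Oct has 31 days (13 left).
13 days into Nov → Nov 13, 2029.

Nov 13, 2029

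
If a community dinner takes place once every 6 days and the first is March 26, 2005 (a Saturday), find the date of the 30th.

The 30th occurrence is 29 intervals after the first: 29 × 6 = 174 days after March 26, 2005.
March has 31 days — 5 days to the end of March leaves 169.
April has 30 days (139 left).
May has 31 days (108 left).
June has 30 days (78 left).
July has 31 days (47 left).
August has 31 days (16 left).
16 days into September → September 16, 2005.

September 16, 2005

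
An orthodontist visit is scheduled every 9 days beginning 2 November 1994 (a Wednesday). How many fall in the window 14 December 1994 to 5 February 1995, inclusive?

6

Occurrences land 9·i days after 2 November 1994 for i = 0, 1, 2, …
14 December 1994 is 42 days after the start; 42 ÷ 9 = 4 remainder 6; since the remainder is 6, round up to i = 5. First occurrence in the window: #6 on 17 December 1994 (5×9 = 45 days in).
5 February 1995 is 95 days after the start; 95 ÷ 9 = 10 remainder 5. Last occurrence in the window: #11 on 31 January 1995.
Occurrences #6 through #11: 6 in total.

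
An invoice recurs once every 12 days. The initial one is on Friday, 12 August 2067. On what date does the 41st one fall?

4 December 2068

The 41st occurrence is 40 intervals after the first: 40 × 12 = 480 days after 12 August 2067.
August has 31 days — 19 days to the end of August leaves 461.
From end of August to end of 2067 is 122 days (339 left).
January has 31 days (308 left).
February has 29 days (279 left).
March has 31 days (248 left).
April has 30 days (218 left).
May has 31 days (187 left).
June has 30 days (157 left).
July has 31 days (126 left).
August has 31 days (95 left).
September has 30 days (65 left).
October has 31 days (34 left).
November has 30 days (4 left).
4 days into December → 4 December 2068.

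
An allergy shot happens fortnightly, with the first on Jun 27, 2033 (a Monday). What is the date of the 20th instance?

The 20th occurrence is 19 intervals after the first: 19 × 14 = 266 days after Jun 27, 2033.
Jun has 30 days — 3 days to the end of Jun leaves 263.
Jul has 31 days (232 left).
Aug has 31 days (201 left).
Sep has 30 days (171 left).
Oct has 31 days (140 left).
Nov has 30 days (110 left).
Dec has 31 days (79 left).
Jan has 31 days (48 left).
Feb has 28 days (20 left).
20 days into Mar → Mar 20, 2034.

Mar 20, 2034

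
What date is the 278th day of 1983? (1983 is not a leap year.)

January has 31 days (278 − 31 = 247 remain).
February has 28 days (247 − 28 = 219 remain).
March has 31 days (219 − 31 = 188 remain).
April has 30 days (188 − 30 = 158 remain).
May has 31 days (158 − 31 = 127 remain).
June has 30 days (127 − 30 = 97 remain).
July has 31 days (97 − 31 = 66 remain).
August has 31 days (66 − 31 = 35 remain).
September has 30 days (35 − 30 = 5 remain).
5 into October → October 5.

1983-10-05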